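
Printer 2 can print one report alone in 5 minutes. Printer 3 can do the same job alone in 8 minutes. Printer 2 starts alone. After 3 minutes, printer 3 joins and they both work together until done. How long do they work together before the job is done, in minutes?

In the first 3 minutes printer 2 alone does 3/5 of the job, leaving 2/5.
Once everyone is working, combined rate: 1/5 + 1/8 = (8 + 5)/40 = 13/40 per minute.
Remaining 2/5 at 13/40 per minute takes 16/13 minutes.

16/13 minutes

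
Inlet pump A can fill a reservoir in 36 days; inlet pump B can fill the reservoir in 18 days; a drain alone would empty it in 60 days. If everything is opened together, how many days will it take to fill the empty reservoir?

Net rate = 1/36 + 1/18 − 1/60 = (5 + 10 − 3)/180 = 12/180 = 1/15 per day.
Filling time = 1 ÷ (1/15) = 15 days.

15 days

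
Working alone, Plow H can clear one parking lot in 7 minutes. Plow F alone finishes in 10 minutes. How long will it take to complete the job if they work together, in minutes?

70/17 minutes

Combined rate: 1/7 + 1/10 = (10 + 7)/70 = 17/70 per minute.
Time = 1 ÷ (17/70) = 70/17 minutes.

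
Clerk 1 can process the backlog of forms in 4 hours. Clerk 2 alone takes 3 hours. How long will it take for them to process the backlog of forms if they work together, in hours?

12/7 hours

With two workers the combined time is the product over the sum: 4·3/(4+3) = 12/7 hours.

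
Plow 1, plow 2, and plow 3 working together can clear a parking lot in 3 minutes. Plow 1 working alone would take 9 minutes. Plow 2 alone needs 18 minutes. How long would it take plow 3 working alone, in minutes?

6 minutes

Combined rate is 1/3 per minute.
Known contribution: 1/9 + 1/18 = (2 + 1)/18 = 3/18 = 1/6 per minute.
So plow 3's rate is 1/3 − 1/6 = 1/6, meaning 6 minutes alone.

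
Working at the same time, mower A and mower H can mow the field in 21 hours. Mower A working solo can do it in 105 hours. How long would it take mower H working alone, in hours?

Combined rate is 1/21 per hour.
Known contribution: 1/105 per hour.
So mower H's rate is 1/21 − 1/105 = 4/105, meaning 105/4 hours alone.

105/4 hours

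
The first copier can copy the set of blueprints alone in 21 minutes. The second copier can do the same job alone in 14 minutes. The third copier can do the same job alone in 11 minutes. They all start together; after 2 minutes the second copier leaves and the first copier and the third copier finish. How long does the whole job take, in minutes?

99/16 minutes

In the first 2 minutes the combined rate is 97/462, so 97/231 of the job is done, leaving 134/231.
After the second copier leaves the rate is 32/231 per minute; the remaining 134/231 takes 67/16 minutes.
Total = 2 + 67/16 = 99/16 minutes.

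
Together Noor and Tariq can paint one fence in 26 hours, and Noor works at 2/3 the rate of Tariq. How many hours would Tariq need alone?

130/3 hours

Let Tariq's rate be r; then Noor's rate is (2/3)r, so together (2/3 + 1)r = (5/3)r = 1/26.
Thus r = 3/130 per hour.
Tariq alone: 130/3 hours; Noor alone: 65 hours.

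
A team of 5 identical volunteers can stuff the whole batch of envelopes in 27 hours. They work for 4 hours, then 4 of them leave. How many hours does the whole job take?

119 hours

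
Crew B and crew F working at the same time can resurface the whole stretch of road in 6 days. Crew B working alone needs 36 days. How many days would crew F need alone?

Combined rate is 1/6 per day.
Known contribution: 1/36 per day.
So crew F's rate is 1/6 − 1/36 = 5/36, meaning 36/5 days alone.

36/5 days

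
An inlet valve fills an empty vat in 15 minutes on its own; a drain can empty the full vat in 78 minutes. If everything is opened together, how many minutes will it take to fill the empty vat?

Net rate = 1/15 − 1/78 = (26 − 5)/390 = 21/390 = 7/130 per minute.
Filling time = 1 ÷ (7/130) = 130/7 minutes.

130/7 minutes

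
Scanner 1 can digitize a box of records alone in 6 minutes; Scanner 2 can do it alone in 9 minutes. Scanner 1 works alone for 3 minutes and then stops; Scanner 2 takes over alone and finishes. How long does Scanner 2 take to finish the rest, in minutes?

9/2 minutes

In 3 minutes Scanner 1 does 3/6 = 1/2 of the job, leaving 1/2.
Scanner 2 works at 1/9 per minute, so finishing takes 1/2 ÷ 1/9 = 9/2 minutes.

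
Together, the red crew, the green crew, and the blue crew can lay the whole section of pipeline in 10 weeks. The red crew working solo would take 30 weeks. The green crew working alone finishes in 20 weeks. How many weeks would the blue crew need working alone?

Combined rate is 1/10 per week.
Known contribution: 1/30 + 1/20 = (2 + 3)/60 = 5/60 = 1/12 per week.
So the blue crew's rate is 1/10 − 1/12 = 1/60, meaning 60 weeks alone.

60 weeks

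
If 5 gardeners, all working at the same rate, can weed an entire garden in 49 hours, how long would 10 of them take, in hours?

Total work is 5·49 = 245 gardener-hours.
With 10 gardeners: 245/10 = 49/2 hours.

49/2 hours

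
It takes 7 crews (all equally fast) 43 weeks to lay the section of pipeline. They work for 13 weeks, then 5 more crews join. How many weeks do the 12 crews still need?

35/2 weeks

One crew does 1/301 of the job per week.
After 13 weeks with 7 crews, 13/43 is done (30/43 left).
With 12 crews the rate is 12/301, so the rest takes 30/43 ÷ 12/301 = 35/2 weeks.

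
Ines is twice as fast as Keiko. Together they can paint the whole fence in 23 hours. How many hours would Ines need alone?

69/2 hours

Let Keiko's rate be r; then Ines's rate is 2r, so together (2 + 1)r = 3r = 1/23.
Thus r = 1/69 per hour.
Keiko alone: 69 hours; Ines alone: 69/2 hours.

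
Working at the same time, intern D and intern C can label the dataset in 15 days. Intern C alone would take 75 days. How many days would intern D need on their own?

75/4 days

Combined rate is 1/15 per day.
Known contribution: 1/75 per day.
So intern D's rate is 1/15 − 1/75 = 4/75, meaning 75/4 days alone.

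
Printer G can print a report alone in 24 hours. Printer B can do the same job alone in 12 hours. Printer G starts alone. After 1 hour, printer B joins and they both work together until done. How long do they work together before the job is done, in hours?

23/3 hours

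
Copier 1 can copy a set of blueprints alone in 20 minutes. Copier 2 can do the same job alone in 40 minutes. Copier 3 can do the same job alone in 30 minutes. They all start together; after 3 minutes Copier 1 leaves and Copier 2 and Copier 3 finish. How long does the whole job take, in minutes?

102/7 minutes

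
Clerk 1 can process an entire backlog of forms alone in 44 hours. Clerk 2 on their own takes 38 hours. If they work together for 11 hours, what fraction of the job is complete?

41/76

Combined rate: 1/44 + 1/38 = (19 + 22)/836 = 41/836 per hour.
In 11 hours they complete 11·41/836 = 41/76 of the job.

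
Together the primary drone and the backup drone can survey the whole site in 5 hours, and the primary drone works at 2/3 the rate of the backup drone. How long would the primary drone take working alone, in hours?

25/2 hours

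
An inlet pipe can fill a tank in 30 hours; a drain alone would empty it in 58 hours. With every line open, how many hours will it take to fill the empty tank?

Net rate = 1/30 − 1/58 = (29 − 15)/870 = 14/870 = 7/435 per hour.
Filling time = 1 ÷ (7/435) = 435/7 hours.

435/7 hours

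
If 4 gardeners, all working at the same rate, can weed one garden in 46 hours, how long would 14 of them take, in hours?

Total work is 4·46 = 184 gardener-hours.
With 14 gardeners: 184/14 = 92/7 hours.

92/7 hours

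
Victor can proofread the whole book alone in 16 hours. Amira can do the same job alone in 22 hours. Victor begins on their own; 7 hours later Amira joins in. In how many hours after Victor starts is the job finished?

232/19 hours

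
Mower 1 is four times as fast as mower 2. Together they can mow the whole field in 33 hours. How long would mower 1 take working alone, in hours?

165/4 hours

Let mower 2's rate be r; then mower 1's rate is 4r, so together (4 + 1)r = 5r = 1/33.
Thus r = 1/165 per hour.
Mower 2 alone: 165 hours; mower 1 alone: 165/4 hours.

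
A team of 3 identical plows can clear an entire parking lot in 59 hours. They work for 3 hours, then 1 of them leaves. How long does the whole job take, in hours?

One plow does 1/177 of the job per hour.
After 3 hours with 3 plows, 3/59 is done (56/59 left).
With 2 plows the rate is 2/177, so the rest takes 56/59 ÷ 2/177 = 84 hours.
Total = 3 + 84 = 87 hours.

87 hours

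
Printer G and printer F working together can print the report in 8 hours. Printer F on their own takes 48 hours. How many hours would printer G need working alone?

Combined rate is 1/8 per hour.
Known contribution: 1/48 per hour.
So printer G's rate is 1/8 − 1/48 = 5/48, meaning 48/5 hours alone.

48/5 hours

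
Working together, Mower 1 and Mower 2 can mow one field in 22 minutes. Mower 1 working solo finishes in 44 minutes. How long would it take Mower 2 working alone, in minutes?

44 minutes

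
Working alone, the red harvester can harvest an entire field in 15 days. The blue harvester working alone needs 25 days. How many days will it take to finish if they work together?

75/8 days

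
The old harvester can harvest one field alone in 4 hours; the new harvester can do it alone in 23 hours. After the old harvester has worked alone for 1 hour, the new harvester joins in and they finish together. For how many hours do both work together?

In 1 hour the old harvester does 1/4 of the job, leaving 3/4.
The old harvester and the new harvester together work at 27/92 per hour, so finishing takes 3/4 ÷ 27/92 = 23/9 hours.

23/9 hours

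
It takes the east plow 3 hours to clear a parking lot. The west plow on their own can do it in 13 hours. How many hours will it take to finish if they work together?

Combined rate: 1/3 + 1/13 = (13 + 3)/39 = 16/39 per hour.
Time = 1 ÷ (16/39) = 39/16 hours.

39/16 hours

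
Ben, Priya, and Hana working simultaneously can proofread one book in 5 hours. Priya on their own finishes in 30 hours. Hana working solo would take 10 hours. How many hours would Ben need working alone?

Combined rate is 1/5 per hour.
Known contribution: 1/30 + 1/10 = (1 + 3)/30 = 4/30 = 2/15 per hour.
So Ben's rate is 1/5 − 2/15 = 1/15, meaning 15 hours alone.

15 hours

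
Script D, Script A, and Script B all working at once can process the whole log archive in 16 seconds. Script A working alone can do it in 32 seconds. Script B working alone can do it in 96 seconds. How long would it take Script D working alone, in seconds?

Combined rate is 1/16 per second.
Known contribution: 1/32 + 1/96 = (3 + 1)/96 = 4/96 = 1/24 per second.
So Script D's rate is 1/16 − 1/24 = 1/48, meaning 48 seconds alone.

48 seconds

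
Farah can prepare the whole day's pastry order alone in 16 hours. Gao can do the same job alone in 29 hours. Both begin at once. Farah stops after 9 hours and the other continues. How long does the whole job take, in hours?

203/16 hours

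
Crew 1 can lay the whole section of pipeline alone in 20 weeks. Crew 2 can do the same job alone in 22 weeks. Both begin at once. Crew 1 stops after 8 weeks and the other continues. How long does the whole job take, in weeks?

66/5 weeks

In the first 8 weeks the combined rate is 21/220, so 42/55 of the job is done, leaving 13/55.
After Crew 1 leaves the rate is 1/22 per week; the remaining 13/55 takes 26/5 weeks.
Total = 8 + 26/5 = 66/5 weeks.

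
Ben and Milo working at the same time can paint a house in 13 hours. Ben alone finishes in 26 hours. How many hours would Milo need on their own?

Combined rate is 1/13 per hour.
Known contribution: 1/26 per hour.
So Milo's rate is 1/13 − 1/26 = 1/26, meaning 26 hours alone.

26 hours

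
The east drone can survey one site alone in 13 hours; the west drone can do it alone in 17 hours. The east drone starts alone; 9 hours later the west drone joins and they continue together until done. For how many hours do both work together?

34/15 hours

In 9 hours the east drone does 9/13 of the job, leaving 4/13.
The east drone and the west drone together work at 30/221 per hour, so finishing takes 4/13 ÷ 30/221 = 34/15 hours.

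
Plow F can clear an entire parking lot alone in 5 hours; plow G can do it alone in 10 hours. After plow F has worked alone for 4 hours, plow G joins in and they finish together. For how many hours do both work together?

2/3 hours

In 4 hours plow F does 4/5 of the job, leaving 1/5.
Plow F and plow G together work at 3/10 per hour, so finishing takes 1/5 ÷ 3/10 = 2/3 hours.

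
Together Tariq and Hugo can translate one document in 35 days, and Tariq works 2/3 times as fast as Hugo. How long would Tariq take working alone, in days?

Let Hugo's rate be r; then Tariq's rate is (2/3)r, so together (2/3 + 1)r = (5/3)r = 1/35.
Thus r = 3/175 per day.
Hugo alone: 175/3 days; Tariq alone: 175/2 days.

175/2 days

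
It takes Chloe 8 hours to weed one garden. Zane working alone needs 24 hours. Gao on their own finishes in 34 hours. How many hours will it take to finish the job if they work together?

Combined rate: 1/8 + 1/24 + 1/34 = (51 + 17 + 12)/408 = 80/408 = 10/51 per hour.
Time = 1 ÷ (10/51) = 51/10 hours.

51/10 hours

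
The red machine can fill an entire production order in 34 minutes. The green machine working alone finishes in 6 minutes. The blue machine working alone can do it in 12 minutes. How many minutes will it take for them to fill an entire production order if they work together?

68/19 minutes

Combined rate: 1/34 + 1/6 + 1/12 = (6 + 34 + 17)/204 = 57/204 = 19/68 per minute.
Time = 1 ÷ (19/68) = 68/19 minutes.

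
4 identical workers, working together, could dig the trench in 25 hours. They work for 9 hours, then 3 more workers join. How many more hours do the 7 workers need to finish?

64/7 hours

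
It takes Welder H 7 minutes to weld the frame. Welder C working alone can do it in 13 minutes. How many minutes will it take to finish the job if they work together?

91/20 minutes

Combined rate: 1/7 + 1/13 = (13 + 7)/91 = 20/91 per minute.
Time = 1 ÷ (20/91) = 91/20 minutes.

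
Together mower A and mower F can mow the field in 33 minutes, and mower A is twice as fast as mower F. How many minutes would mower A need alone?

99/2 minutes

Let mower F's rate be r; then mower A's rate is 2r, so together (2 + 1)r = 3r = 1/33.
Thus r = 1/99 per minute.
Mower F alone: 99 minutes; mower A alone: 99/2 minutes.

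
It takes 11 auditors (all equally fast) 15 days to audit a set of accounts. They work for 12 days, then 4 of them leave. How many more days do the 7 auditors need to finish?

33/7 days

One auditor does 1/165 of the job per day.
After 12 days with 11 auditors, 4/5 is done (1/5 left).
With 7 auditors the rate is 7/165, so the rest takes 1/5 ÷ 7/165 = 33/7 days.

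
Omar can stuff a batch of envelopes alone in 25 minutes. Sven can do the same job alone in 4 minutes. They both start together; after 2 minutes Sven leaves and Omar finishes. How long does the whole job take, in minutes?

In the first 2 minutes the combined rate is 29/100, so 29/50 of the job is done, leaving 21/50.
After Sven leaves the rate is 1/25 per minute; the remaining 21/50 takes 21/2 minutes.
Total = 2 + 21/2 = 25/2 minutes.

25/2 minutes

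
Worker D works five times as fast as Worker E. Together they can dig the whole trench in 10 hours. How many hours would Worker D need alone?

12 hours

Let Worker E's rate be r; then Worker D's rate is 5r, so together (5 + 1)r = 6r = 1/10.
Thus r = 1/60 per hour.
Worker E alone: 60 hours; Worker D alone: 12 hours.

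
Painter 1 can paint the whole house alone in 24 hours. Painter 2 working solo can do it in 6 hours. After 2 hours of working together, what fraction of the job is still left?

7/12

Combined rate: 1/24 + 1/6 = (1 + 4)/24 = 5/24 per hour.
In 2 hours they complete 2·5/24 = 5/12 of the job.
So 7/12 remains.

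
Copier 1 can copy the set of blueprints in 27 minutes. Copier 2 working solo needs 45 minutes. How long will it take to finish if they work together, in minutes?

Combined rate: 1/27 + 1/45 = (5 + 3)/135 = 8/135 per minute.
Time = 1 ÷ (8/135) = 135/8 minutes.

135/8 minutes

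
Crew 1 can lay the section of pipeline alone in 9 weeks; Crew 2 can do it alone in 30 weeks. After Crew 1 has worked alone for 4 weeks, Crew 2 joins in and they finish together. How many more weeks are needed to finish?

In 4 weeks Crew 1 does 4/9 of the job, leaving 5/9.
Crew 1 and Crew 2 together work at 13/90 per week, so finishing takes 5/9 ÷ 13/90 = 50/13 weeks.

50/13 weeks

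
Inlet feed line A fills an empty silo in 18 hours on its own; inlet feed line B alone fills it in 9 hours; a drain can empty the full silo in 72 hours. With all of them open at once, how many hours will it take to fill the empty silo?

72/11 hours

Net rate = 1/18 + 1/9 − 1/72 = (4 + 8 − 1)/72 = 11/72 per hour.
Filling time = 1 ÷ (11/72) = 72/11 hours.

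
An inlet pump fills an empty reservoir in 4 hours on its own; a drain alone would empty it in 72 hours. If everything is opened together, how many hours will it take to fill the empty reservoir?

Net rate = 1/4 − 1/72 = (18 − 1)/72 = 17/72 per hour.
Filling time = 1 ÷ (17/72) = 72/17 hours.

72/17 hours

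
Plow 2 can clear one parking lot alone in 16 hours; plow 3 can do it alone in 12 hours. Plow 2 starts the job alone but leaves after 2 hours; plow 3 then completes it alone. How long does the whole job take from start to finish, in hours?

In 2 hours plow 2 does 2/16 = 1/8 of the job, leaving 7/8.
Plow 3 works at 1/12 per hour, so finishing takes 7/8 ÷ 1/12 = 21/2 hours.
Total time = 2 + 21/2 = 25/2 hours.

25/2 hours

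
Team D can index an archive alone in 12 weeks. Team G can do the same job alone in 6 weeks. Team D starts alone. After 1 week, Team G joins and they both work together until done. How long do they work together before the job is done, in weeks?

11/3 weeks

In the first 1 week Team D alone does 1/12 of the job, leaving 11/12.
Once everyone is working, combined rate: 1/12 + 1/6 = (1 + 2)/12 = 3/12 = 1/4 per week.
Remaining 11/12 at 1/4 per week takes 11/3 weeks.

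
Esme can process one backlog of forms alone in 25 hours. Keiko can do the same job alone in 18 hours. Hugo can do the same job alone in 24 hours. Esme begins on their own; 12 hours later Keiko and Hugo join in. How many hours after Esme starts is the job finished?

300/19 hours

In the first 12 hours Esme alone does 12/25 of the job, leaving 13/25.
Once everyone is working, combined rate: 1/25 + 1/18 + 1/24 = (72 + 100 + 75)/1800 = 247/1800 per hour.
Remaining 13/25 at 247/1800 per hour takes 72/19 hours.
Total from the start = 12 + 72/19 = 300/19 hours.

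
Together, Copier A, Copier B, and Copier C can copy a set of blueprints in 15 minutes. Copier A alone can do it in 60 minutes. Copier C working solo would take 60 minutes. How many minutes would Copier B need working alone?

Combined rate is 1/15 per minute.
Known contribution: 1/60 + 1/60 = (1 + 1)/60 = 2/60 = 1/30 per minute.
So Copier B's rate is 1/15 − 1/30 = 1/30, meaning 30 minutes alone.

30 minutes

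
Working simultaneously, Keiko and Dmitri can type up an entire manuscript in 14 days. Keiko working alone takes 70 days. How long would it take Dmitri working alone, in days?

Combined rate is 1/14 per day.
Known contribution: 1/70 per day.
So Dmitri's rate is 1/14 − 1/70 = 2/35, meaning 35/2 days alone.

35/2 days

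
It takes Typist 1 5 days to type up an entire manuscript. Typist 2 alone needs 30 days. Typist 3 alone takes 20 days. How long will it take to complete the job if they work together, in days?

60/17 days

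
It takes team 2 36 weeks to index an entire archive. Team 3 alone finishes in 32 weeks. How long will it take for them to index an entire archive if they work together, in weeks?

With two workers the combined time is the product over the sum: 36·32/(36+32) = 1152/68 = 288/17 weeks.

288/17 weeks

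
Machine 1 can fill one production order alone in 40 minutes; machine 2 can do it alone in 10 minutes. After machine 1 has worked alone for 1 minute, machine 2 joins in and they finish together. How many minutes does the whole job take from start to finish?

44/5 minutes

In 1 minute machine 1 does 1/40 of the job, leaving 39/40.
Machine 1 and machine 2 together work at 1/8 per minute, so finishing takes 39/40 ÷ 1/8 = 39/5 minutes.
Total time = 1 + 39/5 = 44/5 minutes.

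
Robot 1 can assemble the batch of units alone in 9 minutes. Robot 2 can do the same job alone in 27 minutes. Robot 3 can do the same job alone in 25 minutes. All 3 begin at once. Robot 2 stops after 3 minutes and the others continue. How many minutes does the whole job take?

100/17 minutes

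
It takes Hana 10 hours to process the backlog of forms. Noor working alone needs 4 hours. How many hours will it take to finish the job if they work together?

20/7 hours

Combined rate: 1/10 + 1/4 = (2 + 5)/20 = 7/20 per hour.
Time = 1 ÷ (7/20) = 20/7 hours.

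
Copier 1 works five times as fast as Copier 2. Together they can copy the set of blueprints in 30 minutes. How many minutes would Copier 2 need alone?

180 minutes

Let Copier 2's rate be r; then Copier 1's rate is 5r, so together (5 + 1)r = 6r = 1/30.
Thus r = 1/180 per minute.
Copier 2 alone: 180 minutes; Copier 1 alone: 36 minutes.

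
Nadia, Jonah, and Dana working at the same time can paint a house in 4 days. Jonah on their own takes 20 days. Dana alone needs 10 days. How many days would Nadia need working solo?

Combined rate is 1/4 per day.
Known contribution: 1/20 + 1/10 = (1 + 2)/20 = 3/20 per day.
So Nadia's rate is 1/4 − 3/20 = 1/10, meaning 10 days alone.

10 days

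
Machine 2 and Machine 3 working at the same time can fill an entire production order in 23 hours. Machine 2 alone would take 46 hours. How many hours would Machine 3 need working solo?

46 hours

Combined rate is 1/23 per hour.
Known contribution: 1/46 per hour.
So Machine 3's rate is 1/23 − 1/46 = 1/46, meaning 46 hours alone.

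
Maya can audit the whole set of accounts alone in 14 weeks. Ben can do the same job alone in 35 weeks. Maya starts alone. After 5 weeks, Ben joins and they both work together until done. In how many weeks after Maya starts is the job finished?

In the first 5 weeks Maya alone does 5/14 of the job, leaving 9/14.
Once everyone is working, combined rate: 1/14 + 1/35 = (5 + 2)/70 = 7/70 = 1/10 per week.
Remaining 9/14 at 1/10 per week takes 45/7 weeks.
Total from the start = 5 + 45/7 = 80/7 weeks.

80/7 weeks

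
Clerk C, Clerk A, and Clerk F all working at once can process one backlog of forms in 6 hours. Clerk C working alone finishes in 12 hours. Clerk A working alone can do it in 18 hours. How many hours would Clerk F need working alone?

36 hours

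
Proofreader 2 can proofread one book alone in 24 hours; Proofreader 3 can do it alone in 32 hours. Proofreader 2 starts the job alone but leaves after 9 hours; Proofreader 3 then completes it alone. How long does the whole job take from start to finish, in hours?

29 hours

In 9 hours Proofreader 2 does 9/24 = 3/8 of the job, leaving 5/8.
Proofreader 3 works at 1/32 per hour, so finishing takes 5/8 ÷ 1/32 = 20 hours.
Total time = 9 + 20 = 29 hours.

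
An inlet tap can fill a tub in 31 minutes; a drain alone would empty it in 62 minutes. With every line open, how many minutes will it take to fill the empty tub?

Net rate = 1/31 − 1/62 = (2 − 1)/62 = 1/62 per minute.
Filling time = 1 ÷ (1/62) = 62 minutes.

62 minutes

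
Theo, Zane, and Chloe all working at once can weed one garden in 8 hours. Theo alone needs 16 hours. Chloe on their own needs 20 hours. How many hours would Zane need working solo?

Combined rate is 1/8 per hour.
Known contribution: 1/16 + 1/20 = (5 + 4)/80 = 9/80 per hour.
So Zane's rate is 1/8 − 9/80 = 1/80, meaning 80 hours alone.

80 hours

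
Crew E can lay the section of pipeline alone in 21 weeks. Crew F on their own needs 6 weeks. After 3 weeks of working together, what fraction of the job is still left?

5/14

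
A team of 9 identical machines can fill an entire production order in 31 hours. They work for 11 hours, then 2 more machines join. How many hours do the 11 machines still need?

180/11 hours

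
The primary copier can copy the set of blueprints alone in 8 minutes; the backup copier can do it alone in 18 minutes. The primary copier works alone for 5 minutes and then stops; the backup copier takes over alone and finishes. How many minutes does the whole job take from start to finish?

In 5 minutes the primary copier does 5/8 of the job, leaving 3/8.
The backup copier works at 1/18 per minute, so finishing takes 3/8 ÷ 1/18 = 27/4 minutes.
Total time = 5 + 27/4 = 47/4 minutes.

47/4 minutes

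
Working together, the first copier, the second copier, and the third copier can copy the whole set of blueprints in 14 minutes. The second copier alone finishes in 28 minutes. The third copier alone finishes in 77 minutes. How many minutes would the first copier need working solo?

Combined rate is 1/14 per minute.
Known contribution: 1/28 + 1/77 = (11 + 4)/308 = 15/308 per minute.
So the first copier's rate is 1/14 − 15/308 = 1/44, meaning 44 minutes alone.

44 minutes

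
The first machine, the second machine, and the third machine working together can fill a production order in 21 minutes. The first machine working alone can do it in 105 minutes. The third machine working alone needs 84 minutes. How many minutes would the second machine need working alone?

420/11 minutes

Combined rate is 1/21 per minute.
Known contribution: 1/105 + 1/84 = (4 + 5)/420 = 9/420 = 3/140 per minute.
So the second machine's rate is 1/21 − 3/140 = 11/420, meaning 420/11 minutes alone.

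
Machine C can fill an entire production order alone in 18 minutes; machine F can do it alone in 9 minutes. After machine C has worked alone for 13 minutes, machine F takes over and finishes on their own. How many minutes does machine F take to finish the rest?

In 13 minutes machine C does 13/18 of the job, leaving 5/18.
Machine F works at 1/9 per minute, so finishing takes 5/18 ÷ 1/9 = 5/2 minutes.

5/2 minutes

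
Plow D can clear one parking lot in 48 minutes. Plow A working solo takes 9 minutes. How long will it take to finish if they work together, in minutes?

144/19 minutes

Combined rate: 1/48 + 1/9 = (3 + 16)/144 = 19/144 per minute.
Time = 1 ÷ (19/144) = 144/19 minutes.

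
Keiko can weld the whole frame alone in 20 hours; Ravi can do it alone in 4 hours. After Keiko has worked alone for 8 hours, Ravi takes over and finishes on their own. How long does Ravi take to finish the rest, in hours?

12/5 hours

In 8 hours Keiko does 8/20 = 2/5 of the job, leaving 3/5.
Ravi works at 1/4 per hour, so finishing takes 3/5 ÷ 1/4 = 12/5 hours.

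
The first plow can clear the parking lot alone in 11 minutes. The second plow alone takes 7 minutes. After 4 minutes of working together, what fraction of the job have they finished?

Combined rate: 1/11 + 1/7 = (7 + 11)/77 = 18/77 per minute.
In 4 minutes they complete 4·18/77 = 72/77 of the job.

72/77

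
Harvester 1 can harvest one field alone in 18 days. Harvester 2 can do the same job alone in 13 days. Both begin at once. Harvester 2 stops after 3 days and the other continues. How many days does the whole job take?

180/13 days

In the first 3 days the combined rate is 31/234, so 31/78 of the job is done, leaving 47/78.
After Harvester 2 leaves the rate is 1/18 per day; the remaining 47/78 takes 141/13 days.
Total = 3 + 141/13 = 180/13 days.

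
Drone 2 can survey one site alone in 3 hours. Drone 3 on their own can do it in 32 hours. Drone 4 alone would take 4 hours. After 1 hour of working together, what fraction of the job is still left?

37/96

Combined rate: 1/3 + 1/32 + 1/4 = (32 + 3 + 24)/96 = 59/96 per hour.
In 1 hour they complete 1·59/96 = 59/96 of the job.
So 37/96 remains.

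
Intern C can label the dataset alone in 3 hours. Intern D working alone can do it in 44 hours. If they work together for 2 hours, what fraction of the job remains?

19/66

Combined rate: 1/3 + 1/44 = (44 + 3)/132 = 47/132 per hour.
In 2 hours they complete 2·47/132 = 47/66 of the job.
So 19/66 remains.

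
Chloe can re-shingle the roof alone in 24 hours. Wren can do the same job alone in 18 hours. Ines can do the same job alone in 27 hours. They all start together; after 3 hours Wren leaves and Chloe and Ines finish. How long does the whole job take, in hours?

In the first 3 hours the combined rate is 29/216, so 29/72 of the job is done, leaving 43/72.
After Wren leaves the rate is 17/216 per hour; the remaining 43/72 takes 129/17 hours.
Total = 3 + 129/17 = 180/17 hours.

180/17 hours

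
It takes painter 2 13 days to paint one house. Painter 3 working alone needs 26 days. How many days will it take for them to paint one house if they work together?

26/3 days

With two workers the combined time is the product over the sum: 13·26/(13+26) = 338/39 = 26/3 days.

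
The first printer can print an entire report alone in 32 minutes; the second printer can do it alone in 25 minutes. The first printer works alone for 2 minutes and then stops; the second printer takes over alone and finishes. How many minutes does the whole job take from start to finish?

In 2 minutes the first printer does 2/32 = 1/16 of the job, leaving 15/16.
The second printer works at 1/25 per minute, so finishing takes 15/16 ÷ 1/25 = 375/16 minutes.
Total time = 2 + 375/16 = 407/16 minutes.

407/16 minutes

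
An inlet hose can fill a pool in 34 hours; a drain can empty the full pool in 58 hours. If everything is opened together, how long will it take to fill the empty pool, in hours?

493/6 hours

Net rate = 1/34 − 1/58 = (29 − 17)/986 = 12/986 = 6/493 per hour.
Filling time = 1 ÷ (6/493) = 493/6 hours.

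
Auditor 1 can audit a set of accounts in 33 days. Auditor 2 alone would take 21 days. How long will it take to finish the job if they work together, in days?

77/6 days

With two workers the combined time is the product over the sum: 33·21/(33+21) = 693/54 = 77/6 days.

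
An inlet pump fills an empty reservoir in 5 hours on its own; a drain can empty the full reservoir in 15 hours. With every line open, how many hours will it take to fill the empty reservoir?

15/2 hours

Net rate = 1/5 − 1/15 = (3 − 1)/15 = 2/15 per hour.
Filling time = 1 ÷ (2/15) = 15/2 hours.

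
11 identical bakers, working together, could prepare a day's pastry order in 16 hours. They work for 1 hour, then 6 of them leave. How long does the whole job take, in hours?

34 hours

One baker does 1/176 of the job per hour.
After 1 hour with 11 bakers, 1/16 is done (15/16 left).
With 5 bakers the rate is 5/176, so the rest takes 15/16 ÷ 5/176 = 33 hours.
Total = 1 + 33 = 34 hours.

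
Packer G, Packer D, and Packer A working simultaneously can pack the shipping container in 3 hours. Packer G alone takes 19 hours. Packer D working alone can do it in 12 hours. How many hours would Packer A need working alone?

76/15 hours

Combined rate is 1/3 per hour.
Known contribution: 1/19 + 1/12 = (12 + 19)/228 = 31/228 per hour.
So Packer A's rate is 1/3 − 31/228 = 15/76, meaning 76/15 hours alone.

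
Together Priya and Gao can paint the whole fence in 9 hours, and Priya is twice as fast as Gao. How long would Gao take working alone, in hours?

Let Gao's rate be r; then Priya's rate is 2r, so together (2 + 1)r = 3r = 1/9.
Thus r = 1/27 per hour.
Gao alone: 27 hours; Priya alone: 27/2 hours.

27 hours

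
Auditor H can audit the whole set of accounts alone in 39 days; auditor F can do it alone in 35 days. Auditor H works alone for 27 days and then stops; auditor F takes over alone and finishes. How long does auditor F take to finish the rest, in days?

In 27 days auditor H does 27/39 = 9/13 of the job, leaving 4/13.
Auditor F works at 1/35 per day, so finishing takes 4/13 ÷ 1/35 = 140/13 days.

140/13 days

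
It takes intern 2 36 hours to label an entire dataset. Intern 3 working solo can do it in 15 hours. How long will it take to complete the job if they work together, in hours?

180/17 hours

With two workers the combined time is the product over the sum: 36·15/(36+15) = 540/51 = 180/17 hours.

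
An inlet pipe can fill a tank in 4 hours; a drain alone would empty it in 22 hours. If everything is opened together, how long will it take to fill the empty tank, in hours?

44/9 hours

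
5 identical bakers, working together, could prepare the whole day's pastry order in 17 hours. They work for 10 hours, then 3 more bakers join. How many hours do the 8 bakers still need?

One baker does 1/85 of the job per hour.
After 10 hours with 5 bakers, 10/17 is done (7/17 left).
With 8 bakers the rate is 8/85, so the rest takes 7/17 ÷ 8/85 = 35/8 hours.

35/8 hours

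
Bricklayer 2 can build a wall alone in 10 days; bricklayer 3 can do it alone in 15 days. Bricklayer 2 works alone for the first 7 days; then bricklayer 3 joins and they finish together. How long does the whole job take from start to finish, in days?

In 7 days bricklayer 2 does 7/10 of the job, leaving 3/10.
Bricklayer 2 and bricklayer 3 together work at 1/6 per day, so finishing takes 3/10 ÷ 1/6 = 9/5 days.
Total time = 7 + 9/5 = 44/5 days.

44/5 days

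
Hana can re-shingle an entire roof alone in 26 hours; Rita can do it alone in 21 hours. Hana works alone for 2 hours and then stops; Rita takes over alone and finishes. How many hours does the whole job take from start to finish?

278/13 hours

In 2 hours Hana does 2/26 = 1/13 of the job, leaving 12/13.
Rita works at 1/21 per hour, so finishing takes 12/13 ÷ 1/21 = 252/13 hours.
Total time = 2 + 252/13 = 278/13 hours.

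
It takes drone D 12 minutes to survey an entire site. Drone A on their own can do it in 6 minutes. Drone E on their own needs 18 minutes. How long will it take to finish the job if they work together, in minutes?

36/11 minutes

Combined rate: 1/12 + 1/6 + 1/18 = (3 + 6 + 2)/36 = 11/36 per minute.
Time = 1 ÷ (11/36) = 36/11 minutes.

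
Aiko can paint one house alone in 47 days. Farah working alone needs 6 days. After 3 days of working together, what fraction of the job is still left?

41/94

Combined rate: 1/47 + 1/6 = (6 + 47)/282 = 53/282 per day.
In 3 days they complete 3·53/282 = 53/94 of the job.
So 41/94 remains.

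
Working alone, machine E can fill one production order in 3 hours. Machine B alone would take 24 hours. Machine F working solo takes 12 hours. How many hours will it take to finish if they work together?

Combined rate: 1/3 + 1/24 + 1/12 = (8 + 1 + 2)/24 = 11/24 per hour.
Time = 1 ÷ (11/24) = 24/11 hours.

24/11 hours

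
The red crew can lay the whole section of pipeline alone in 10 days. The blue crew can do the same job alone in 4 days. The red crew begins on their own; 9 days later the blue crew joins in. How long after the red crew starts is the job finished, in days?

In the first 9 days the red crew alone does 9/10 of the job, leaving 1/10.
Once everyone is working, combined rate: 1/10 + 1/4 = (2 + 5)/20 = 7/20 per day.
Remaining 1/10 at 7/20 per day takes 2/7 days.
Total from the start = 9 + 2/7 = 65/7 days.

65/7 days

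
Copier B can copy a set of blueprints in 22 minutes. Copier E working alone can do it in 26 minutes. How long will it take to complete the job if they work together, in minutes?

143/12 minutes

With two workers the combined time is the product over the sum: 22·26/(22+26) = 572/48 = 143/12 minutes.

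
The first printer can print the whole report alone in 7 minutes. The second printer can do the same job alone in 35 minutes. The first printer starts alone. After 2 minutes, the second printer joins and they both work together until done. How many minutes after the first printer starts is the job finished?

37/6 minutes

In the first 2 minutes the first printer alone does 2/7 of the job, leaving 5/7.
Once everyone is working, combined rate: 1/7 + 1/35 = (5 + 1)/35 = 6/35 per minute.
Remaining 5/7 at 6/35 per minute takes 25/6 minutes.
Total from the start = 2 + 25/6 = 37/6 minutes.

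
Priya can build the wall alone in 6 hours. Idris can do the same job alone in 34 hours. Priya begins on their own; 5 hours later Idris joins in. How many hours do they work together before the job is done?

In the first 5 hours Priya alone does 5/6 of the job, leaving 1/6.
Once everyone is working, combined rate: 1/6 + 1/34 = (17 + 3)/102 = 20/102 = 10/51 per hour.
Remaining 1/6 at 10/51 per hour takes 17/20 hours.

17/20 hours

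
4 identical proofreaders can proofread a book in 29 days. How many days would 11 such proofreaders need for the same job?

116/11 days

Total work is 4·29 = 116 proofreader-days.
With 11 proofreaders: 116/11 days.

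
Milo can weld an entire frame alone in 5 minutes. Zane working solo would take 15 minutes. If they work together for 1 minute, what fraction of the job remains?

11/15

Combined rate: 1/5 + 1/15 = (3 + 1)/15 = 4/15 per minute.
In 1 minute they complete 1·4/15 = 4/15 of the job.
So 11/15 remains.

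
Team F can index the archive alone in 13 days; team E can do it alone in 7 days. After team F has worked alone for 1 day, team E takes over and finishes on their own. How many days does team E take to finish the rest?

84/13 days

In 1 day team F does 1/13 of the job, leaving 12/13.
Team E works at 1/7 per day, so finishing takes 12/13 ÷ 1/7 = 84/13 days.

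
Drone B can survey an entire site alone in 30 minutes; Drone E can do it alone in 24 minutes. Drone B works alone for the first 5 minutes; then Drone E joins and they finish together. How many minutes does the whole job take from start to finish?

In 5 minutes Drone B does 5/30 = 1/6 of the job, leaving 5/6.
Drone B and Drone E together work at 3/40 per minute, so finishing takes 5/6 ÷ 3/40 = 100/9 minutes.
Total time = 5 + 100/9 = 145/9 minutes.

145/9 minutes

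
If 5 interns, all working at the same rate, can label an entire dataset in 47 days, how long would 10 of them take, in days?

Total work is 5·47 = 235 intern-days.
With 10 interns: 235/10 = 47/2 days.

47/2 days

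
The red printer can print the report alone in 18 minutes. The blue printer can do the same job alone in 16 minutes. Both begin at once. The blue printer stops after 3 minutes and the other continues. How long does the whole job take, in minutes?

In the first 3 minutes the combined rate is 17/144, so 17/48 of the job is done, leaving 31/48.
After the blue printer leaves the rate is 1/18 per minute; the remaining 31/48 takes 93/8 minutes.
Total = 3 + 93/8 = 117/8 minutes.

117/8 minutes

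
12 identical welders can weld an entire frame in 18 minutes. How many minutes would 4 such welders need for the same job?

54 minutes

Total work is 12·18 = 216 welder-minutes.
With 4 welders: 216/4 = 54 minutes.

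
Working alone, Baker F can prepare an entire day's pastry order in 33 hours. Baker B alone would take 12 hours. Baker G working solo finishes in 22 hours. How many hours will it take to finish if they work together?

44/7 hours

Combined rate: 1/33 + 1/12 + 1/22 = (4 + 11 + 6)/132 = 21/132 = 7/44 per hour.
Time = 1 ÷ (7/44) = 44/7 hours.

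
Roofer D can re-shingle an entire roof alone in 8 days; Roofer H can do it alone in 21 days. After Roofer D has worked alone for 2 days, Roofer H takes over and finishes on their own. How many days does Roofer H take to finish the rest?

In 2 days Roofer D does 2/8 = 1/4 of the job, leaving 3/4.
Roofer H works at 1/21 per day, so finishing takes 3/4 ÷ 1/21 = 63/4 days.

63/4 days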